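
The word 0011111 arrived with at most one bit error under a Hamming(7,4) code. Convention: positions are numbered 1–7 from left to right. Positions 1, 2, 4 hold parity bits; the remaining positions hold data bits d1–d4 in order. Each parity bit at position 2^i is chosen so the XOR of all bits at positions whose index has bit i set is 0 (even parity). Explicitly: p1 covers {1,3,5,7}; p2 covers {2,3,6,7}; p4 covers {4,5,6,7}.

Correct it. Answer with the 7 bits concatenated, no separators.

0001111

s1 (pos 1,3,5,7): 0⊕1⊕1⊕1 = 1
s2 (pos 2,3,6,7): 0⊕1⊕1⊕1 = 1
s4 (pos 4,5,6,7): 1⊕1⊕1⊕1 = 0
Syndrome s4…s1 = 011 → error at position 3.
Flip position 3: 0011111 → 0001111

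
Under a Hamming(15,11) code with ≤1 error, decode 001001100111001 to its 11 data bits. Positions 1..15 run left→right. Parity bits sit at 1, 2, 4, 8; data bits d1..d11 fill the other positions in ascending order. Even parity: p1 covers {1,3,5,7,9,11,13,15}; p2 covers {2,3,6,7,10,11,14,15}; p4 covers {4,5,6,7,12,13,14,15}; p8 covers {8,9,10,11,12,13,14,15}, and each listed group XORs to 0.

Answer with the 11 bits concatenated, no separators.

10110111001

s1 (pos 1,3,5,7,9,11,13,15): 0⊕1⊕0⊕1⊕0⊕1⊕0⊕1 = 0
s2 (pos 2,3,6,7,10,11,14,15): 0⊕1⊕1⊕1⊕1⊕1⊕0⊕1 = 0
s4 (pos 4,5,6,7,12,13,14,15): 0⊕0⊕1⊕1⊕1⊕0⊕0⊕1 = 0
s8 (pos 8,9,10,11,12,13,14,15): 0⊕0⊕1⊕1⊕1⊕0⊕0⊕1 = 0
Syndrome s8…s1 = 0000 → no error.
Read data bits from positions 3,5,6,7,9,10,11,12,13,14,15: 10110111001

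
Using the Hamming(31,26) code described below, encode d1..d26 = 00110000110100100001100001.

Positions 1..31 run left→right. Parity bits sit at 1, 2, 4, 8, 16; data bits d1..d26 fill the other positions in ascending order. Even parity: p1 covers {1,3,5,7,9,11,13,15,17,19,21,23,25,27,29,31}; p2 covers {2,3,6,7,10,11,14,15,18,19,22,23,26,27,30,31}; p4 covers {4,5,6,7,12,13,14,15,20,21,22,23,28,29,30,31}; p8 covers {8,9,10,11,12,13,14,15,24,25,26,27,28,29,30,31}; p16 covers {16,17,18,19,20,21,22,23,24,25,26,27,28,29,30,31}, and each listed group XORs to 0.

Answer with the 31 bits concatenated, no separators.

1100011100001101100100001100001

Place data at non-parity positions: p1 p2 0 p4 0 1 1 p8 0 0 0 0 1 1 0 p16 1 0 0 1 0 0 0 0 1 1 0 0 0 0 1
p1 (pos 1,3,5,7,9,11,13,15,17,19,21,23,25,27,29,31): XOR of data positions = 0⊕0⊕1⊕0⊕0⊕1⊕0⊕1⊕0⊕0⊕0⊕1⊕0⊕0⊕1 = 1
p2 (pos 2,3,6,7,10,11,14,15,18,19,22,23,26,27,30,31): XOR of data positions = 0⊕1⊕1⊕0⊕0⊕1⊕0⊕0⊕0⊕0⊕0⊕1⊕0⊕0⊕1 = 1
p4 (pos 4,5,6,7,12,13,14,15,20,21,22,23,28,29,30,31): XOR of data positions = 0⊕1⊕1⊕0⊕1⊕1⊕0⊕1⊕0⊕0⊕0⊕0⊕0⊕0⊕1 = 0
p8 (pos 8,9,10,11,12,13,14,15,24,25,26,27,28,29,30,31): XOR of data positions = 0⊕0⊕0⊕0⊕1⊕1⊕0⊕0⊕1⊕1⊕0⊕0⊕0⊕0⊕1 = 1
p16 (pos 16,17,18,19,20,21,22,23,24,25,26,27,28,29,30,31): XOR of data positions = 1⊕0⊕0⊕1⊕0⊕0⊕0⊕0⊕1⊕1⊕0⊕0⊕0⊕0⊕1 = 1
Codeword: 1100011100001101100100001100001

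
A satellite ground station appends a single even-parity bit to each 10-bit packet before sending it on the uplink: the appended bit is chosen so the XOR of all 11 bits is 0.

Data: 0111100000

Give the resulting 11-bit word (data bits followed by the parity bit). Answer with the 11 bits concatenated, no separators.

01111000000

XOR of the 10 data bits: 0⊕1⊕1⊕1⊕1⊕0⊕0⊕0⊕0⊕0 = 0
Parity bit = 0 (so all 11 bits XOR to 0).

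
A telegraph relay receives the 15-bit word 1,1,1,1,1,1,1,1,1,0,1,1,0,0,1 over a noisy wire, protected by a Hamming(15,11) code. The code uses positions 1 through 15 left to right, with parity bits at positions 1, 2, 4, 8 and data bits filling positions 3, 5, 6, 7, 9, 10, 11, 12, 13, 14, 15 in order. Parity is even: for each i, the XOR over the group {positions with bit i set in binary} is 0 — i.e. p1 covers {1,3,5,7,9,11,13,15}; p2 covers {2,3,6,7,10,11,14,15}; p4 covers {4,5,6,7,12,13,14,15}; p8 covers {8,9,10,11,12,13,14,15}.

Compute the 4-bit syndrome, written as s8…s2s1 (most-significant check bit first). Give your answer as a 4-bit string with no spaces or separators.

1001

s1 (pos 1,3,5,7,9,11,13,15): 1⊕1⊕1⊕1⊕1⊕1⊕0⊕1 = 1
s2 (pos 2,3,6,7,10,11,14,15): 1⊕1⊕1⊕1⊕0⊕1⊕0⊕1 = 0
s4 (pos 4,5,6,7,12,13,14,15): 1⊕1⊕1⊕1⊕1⊕0⊕0⊕1 = 0
s8 (pos 8,9,10,11,12,13,14,15): 1⊕1⊕0⊕1⊕1⊕0⊕0⊕1 = 1
Syndrome s8…s1 = 1001 → error at position 9.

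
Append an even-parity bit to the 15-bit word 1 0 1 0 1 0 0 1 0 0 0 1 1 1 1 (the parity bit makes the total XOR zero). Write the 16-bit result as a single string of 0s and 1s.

XOR of the 15 data bits: 1⊕0⊕1⊕0⊕1⊕0⊕0⊕1⊕0⊕0⊕0⊕1⊕1⊕1⊕1 = 0
Parity bit = 0 (so all 16 bits XOR to 0).

1010100100011110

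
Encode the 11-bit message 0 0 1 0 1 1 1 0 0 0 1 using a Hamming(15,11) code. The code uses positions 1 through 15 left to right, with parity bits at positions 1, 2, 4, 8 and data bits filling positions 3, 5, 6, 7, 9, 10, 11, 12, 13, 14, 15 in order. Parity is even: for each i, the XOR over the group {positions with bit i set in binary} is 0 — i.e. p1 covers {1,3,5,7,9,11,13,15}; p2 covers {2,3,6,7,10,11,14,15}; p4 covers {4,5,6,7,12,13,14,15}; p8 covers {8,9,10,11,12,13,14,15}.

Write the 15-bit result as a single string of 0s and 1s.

100001001110001

Place data at non-parity positions: p1 p2 0 p4 0 1 0 p8 1 1 1 0 0 0 1
p1 (pos 1,3,5,7,9,11,13,15): XOR of data positions = 0⊕0⊕0⊕1⊕1⊕0⊕1 = 1
p2 (pos 2,3,6,7,10,11,14,15): XOR of data positions = 0⊕1⊕0⊕1⊕1⊕0⊕1 = 0
p4 (pos 4,5,6,7,12,13,14,15): XOR of data positions = 0⊕1⊕0⊕0⊕0⊕0⊕1 = 0
p8 (pos 8,9,10,11,12,13,14,15): XOR of data positions = 1⊕1⊕1⊕0⊕0⊕0⊕1 = 0
Codeword: 100001001110001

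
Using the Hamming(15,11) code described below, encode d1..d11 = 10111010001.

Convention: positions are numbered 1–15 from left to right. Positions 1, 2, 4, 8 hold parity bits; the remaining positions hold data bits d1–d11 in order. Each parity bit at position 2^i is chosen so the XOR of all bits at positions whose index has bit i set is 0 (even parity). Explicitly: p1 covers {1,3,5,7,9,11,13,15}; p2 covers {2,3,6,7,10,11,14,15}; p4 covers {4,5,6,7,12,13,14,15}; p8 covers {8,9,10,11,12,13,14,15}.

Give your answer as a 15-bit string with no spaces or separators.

111101111010001

Place data at non-parity positions: p1 p2 1 p4 0 1 1 p8 1 0 1 0 0 0 1
p1 (pos 1,3,5,7,9,11,13,15): XOR of data positions = 1⊕0⊕1⊕1⊕1⊕0⊕1 = 1
p2 (pos 2,3,6,7,10,11,14,15): XOR of data positions = 1⊕1⊕1⊕0⊕1⊕0⊕1 = 1
p4 (pos 4,5,6,7,12,13,14,15): XOR of data positions = 0⊕1⊕1⊕0⊕0⊕0⊕1 = 1
p8 (pos 8,9,10,11,12,13,14,15): XOR of data positions = 1⊕0⊕1⊕0⊕0⊕0⊕1 = 1
Codeword: 111101111010001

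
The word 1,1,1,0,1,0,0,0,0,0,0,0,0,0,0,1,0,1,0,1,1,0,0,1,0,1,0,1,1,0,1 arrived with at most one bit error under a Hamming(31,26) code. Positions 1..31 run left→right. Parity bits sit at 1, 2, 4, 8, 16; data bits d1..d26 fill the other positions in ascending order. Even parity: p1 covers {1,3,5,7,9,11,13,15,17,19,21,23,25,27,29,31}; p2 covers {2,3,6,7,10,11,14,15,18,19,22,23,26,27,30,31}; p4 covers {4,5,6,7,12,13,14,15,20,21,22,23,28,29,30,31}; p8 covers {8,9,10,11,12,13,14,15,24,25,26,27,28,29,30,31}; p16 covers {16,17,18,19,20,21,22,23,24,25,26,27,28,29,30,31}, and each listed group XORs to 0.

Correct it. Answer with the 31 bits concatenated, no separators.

s1 (pos 1,3,5,7,9,11,13,15,17,19,21,23,25,27,29,31): 1⊕1⊕1⊕0⊕0⊕0⊕0⊕0⊕0⊕0⊕1⊕0⊕0⊕0⊕1⊕1 = 0
s2 (pos 2,3,6,7,10,11,14,15,18,19,22,23,26,27,30,31): 1⊕1⊕0⊕0⊕0⊕0⊕0⊕0⊕1⊕0⊕0⊕0⊕1⊕0⊕0⊕1 = 1
s4 (pos 4,5,6,7,12,13,14,15,20,21,22,23,28,29,30,31): 0⊕1⊕0⊕0⊕0⊕0⊕0⊕0⊕1⊕1⊕0⊕0⊕1⊕1⊕0⊕1 = 0
s8 (pos 8,9,10,11,12,13,14,15,24,25,26,27,28,29,30,31): 0⊕0⊕0⊕0⊕0⊕0⊕0⊕0⊕1⊕0⊕1⊕0⊕1⊕1⊕0⊕1 = 1
s16 (pos 16,17,18,19,20,21,22,23,24,25,26,27,28,29,30,31): 1⊕0⊕1⊕0⊕1⊕1⊕0⊕0⊕1⊕0⊕1⊕0⊕1⊕1⊕0⊕1 = 1
Syndrome s16…s1 = 11010 → error at position 26.
Flip position 26: 1110100000000001010110010101101 → 1110100000000001010110010001101

1110100000000001010110010001101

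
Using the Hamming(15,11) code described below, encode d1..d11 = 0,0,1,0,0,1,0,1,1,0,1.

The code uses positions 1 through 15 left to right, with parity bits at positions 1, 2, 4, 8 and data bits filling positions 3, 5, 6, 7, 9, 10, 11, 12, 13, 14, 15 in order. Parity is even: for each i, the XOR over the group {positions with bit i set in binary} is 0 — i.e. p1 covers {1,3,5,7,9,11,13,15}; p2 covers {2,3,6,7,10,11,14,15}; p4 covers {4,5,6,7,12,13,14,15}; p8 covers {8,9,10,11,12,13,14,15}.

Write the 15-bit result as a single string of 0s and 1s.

010001000101101

Place data at non-parity positions: p1 p2 0 p4 0 1 0 p8 0 1 0 1 1 0 1
p1 (pos 1,3,5,7,9,11,13,15): XOR of data positions = 0⊕0⊕0⊕0⊕0⊕1⊕1 = 0
p2 (pos 2,3,6,7,10,11,14,15): XOR of data positions = 0⊕1⊕0⊕1⊕0⊕0⊕1 = 1
p4 (pos 4,5,6,7,12,13,14,15): XOR of data positions = 0⊕1⊕0⊕1⊕1⊕0⊕1 = 0
p8 (pos 8,9,10,11,12,13,14,15): XOR of data positions = 0⊕1⊕0⊕1⊕1⊕0⊕1 = 0
Codeword: 010001000101101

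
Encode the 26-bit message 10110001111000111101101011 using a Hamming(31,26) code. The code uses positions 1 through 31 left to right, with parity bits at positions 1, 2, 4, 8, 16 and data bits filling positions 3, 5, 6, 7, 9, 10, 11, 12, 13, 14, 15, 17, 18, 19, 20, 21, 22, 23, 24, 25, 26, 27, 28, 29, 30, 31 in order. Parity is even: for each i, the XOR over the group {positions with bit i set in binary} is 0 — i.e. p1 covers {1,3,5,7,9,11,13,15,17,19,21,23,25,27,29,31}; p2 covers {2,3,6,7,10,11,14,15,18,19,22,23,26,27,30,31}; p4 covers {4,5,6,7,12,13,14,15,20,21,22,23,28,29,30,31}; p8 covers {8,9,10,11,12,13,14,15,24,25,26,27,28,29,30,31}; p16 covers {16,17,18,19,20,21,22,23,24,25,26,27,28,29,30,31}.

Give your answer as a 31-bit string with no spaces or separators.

0011011100011111000111101101011

Place data at non-parity positions: p1 p2 1 p4 0 1 1 p8 0 0 0 1 1 1 1 p16 0 0 0 1 1 1 1 0 1 1 0 1 0 1 1
p1 (pos 1,3,5,7,9,11,13,15,17,19,21,23,25,27,29,31): XOR of data positions = 1⊕0⊕1⊕0⊕0⊕1⊕1⊕0⊕0⊕1⊕1⊕1⊕0⊕0⊕1 = 0
p2 (pos 2,3,6,7,10,11,14,15,18,19,22,23,26,27,30,31): XOR of data positions = 1⊕1⊕1⊕0⊕0⊕1⊕1⊕0⊕0⊕1⊕1⊕1⊕0⊕1⊕1 = 0
p4 (pos 4,5,6,7,12,13,14,15,20,21,22,23,28,29,30,31): XOR of data positions = 0⊕1⊕1⊕1⊕1⊕1⊕1⊕1⊕1⊕1⊕1⊕1⊕0⊕1⊕1 = 1
p8 (pos 8,9,10,11,12,13,14,15,24,25,26,27,28,29,30,31): XOR of data positions = 0⊕0⊕0⊕1⊕1⊕1⊕1⊕0⊕1⊕1⊕0⊕1⊕0⊕1⊕1 = 1
p16 (pos 16,17,18,19,20,21,22,23,24,25,26,27,28,29,30,31): XOR of data positions = 0⊕0⊕0⊕1⊕1⊕1⊕1⊕0⊕1⊕1⊕0⊕1⊕0⊕1⊕1 = 1
Codeword: 0011011100011111000111101101011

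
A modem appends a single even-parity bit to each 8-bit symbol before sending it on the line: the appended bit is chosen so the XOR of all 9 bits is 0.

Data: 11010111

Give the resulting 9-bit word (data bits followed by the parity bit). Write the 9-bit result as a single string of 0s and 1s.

XOR of the 8 data bits: 1⊕1⊕0⊕1⊕0⊕1⊕1⊕1 = 0
Parity bit = 0 (so all 9 bits XOR to 0).

110101110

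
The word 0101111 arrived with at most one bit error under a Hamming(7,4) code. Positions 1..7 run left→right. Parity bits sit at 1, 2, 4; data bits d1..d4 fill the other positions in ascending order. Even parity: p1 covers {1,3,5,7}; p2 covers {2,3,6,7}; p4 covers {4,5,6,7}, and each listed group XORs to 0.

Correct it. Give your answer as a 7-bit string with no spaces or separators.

0001111

s1 (pos 1,3,5,7): 0⊕0⊕1⊕1 = 0
s2 (pos 2,3,6,7): 1⊕0⊕1⊕1 = 1
s4 (pos 4,5,6,7): 1⊕1⊕1⊕1 = 0
Syndrome s4…s1 = 010 → error at position 2.
Flip position 2: 0101111 → 0001111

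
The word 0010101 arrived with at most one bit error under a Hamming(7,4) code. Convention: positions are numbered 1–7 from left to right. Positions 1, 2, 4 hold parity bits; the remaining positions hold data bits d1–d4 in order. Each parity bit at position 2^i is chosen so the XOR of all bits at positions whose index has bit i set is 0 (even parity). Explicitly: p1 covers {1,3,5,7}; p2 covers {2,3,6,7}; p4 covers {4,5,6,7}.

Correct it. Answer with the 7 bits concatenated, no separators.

1010101

s1 (pos 1,3,5,7): 0⊕1⊕1⊕1 = 1
s2 (pos 2,3,6,7): 0⊕1⊕0⊕1 = 0
s4 (pos 4,5,6,7): 0⊕1⊕0⊕1 = 0
Syndrome s4…s1 = 001 → error at position 1.
Flip position 1: 0010101 → 1010101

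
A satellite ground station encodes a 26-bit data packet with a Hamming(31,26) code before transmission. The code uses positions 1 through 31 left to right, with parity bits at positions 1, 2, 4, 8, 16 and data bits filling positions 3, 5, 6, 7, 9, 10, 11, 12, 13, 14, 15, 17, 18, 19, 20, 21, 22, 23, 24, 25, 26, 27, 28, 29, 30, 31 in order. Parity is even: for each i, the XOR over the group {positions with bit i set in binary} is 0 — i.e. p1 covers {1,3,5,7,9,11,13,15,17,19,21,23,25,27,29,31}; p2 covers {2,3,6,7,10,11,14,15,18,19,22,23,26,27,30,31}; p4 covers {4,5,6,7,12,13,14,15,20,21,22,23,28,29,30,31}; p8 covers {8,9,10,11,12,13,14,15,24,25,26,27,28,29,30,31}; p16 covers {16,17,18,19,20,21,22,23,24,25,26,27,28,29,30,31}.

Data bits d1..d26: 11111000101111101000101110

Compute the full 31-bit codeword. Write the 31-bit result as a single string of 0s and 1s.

Place data at non-parity positions: p1 p2 1 p4 1 1 1 p8 1 0 0 0 1 0 1 p16 1 1 1 1 0 1 0 0 0 1 0 1 1 1 0
p1 (pos 1,3,5,7,9,11,13,15,17,19,21,23,25,27,29,31): XOR of data positions = 1⊕1⊕1⊕1⊕0⊕1⊕1⊕1⊕1⊕0⊕0⊕0⊕0⊕1⊕0 = 1
p2 (pos 2,3,6,7,10,11,14,15,18,19,22,23,26,27,30,31): XOR of data positions = 1⊕1⊕1⊕0⊕0⊕0⊕1⊕1⊕1⊕1⊕0⊕1⊕0⊕1⊕0 = 1
p4 (pos 4,5,6,7,12,13,14,15,20,21,22,23,28,29,30,31): XOR of data positions = 1⊕1⊕1⊕0⊕1⊕0⊕1⊕1⊕0⊕1⊕0⊕1⊕1⊕1⊕0 = 0
p8 (pos 8,9,10,11,12,13,14,15,24,25,26,27,28,29,30,31): XOR of data positions = 1⊕0⊕0⊕0⊕1⊕0⊕1⊕0⊕0⊕1⊕0⊕1⊕1⊕1⊕0 = 1
p16 (pos 16,17,18,19,20,21,22,23,24,25,26,27,28,29,30,31): XOR of data positions = 1⊕1⊕1⊕1⊕0⊕1⊕0⊕0⊕0⊕1⊕0⊕1⊕1⊕1⊕0 = 1
Codeword: 1110111110001011111101000101110

1110111110001011111101000101110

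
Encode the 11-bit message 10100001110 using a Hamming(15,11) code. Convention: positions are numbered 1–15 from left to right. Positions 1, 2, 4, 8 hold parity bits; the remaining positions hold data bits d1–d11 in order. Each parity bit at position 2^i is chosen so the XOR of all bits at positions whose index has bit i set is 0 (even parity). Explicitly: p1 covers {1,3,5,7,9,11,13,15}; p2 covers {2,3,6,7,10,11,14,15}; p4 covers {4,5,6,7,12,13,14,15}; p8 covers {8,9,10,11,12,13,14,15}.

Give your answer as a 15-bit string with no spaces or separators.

Place data at non-parity positions: p1 p2 1 p4 0 1 0 p8 0 0 0 1 1 1 0
p1 (pos 1,3,5,7,9,11,13,15): XOR of data positions = 1⊕0⊕0⊕0⊕0⊕1⊕0 = 0
p2 (pos 2,3,6,7,10,11,14,15): XOR of data positions = 1⊕1⊕0⊕0⊕0⊕1⊕0 = 1
p4 (pos 4,5,6,7,12,13,14,15): XOR of data positions = 0⊕1⊕0⊕1⊕1⊕1⊕0 = 0
p8 (pos 8,9,10,11,12,13,14,15): XOR of data positions = 0⊕0⊕0⊕1⊕1⊕1⊕0 = 1
Codeword: 011001010001110

011001010001110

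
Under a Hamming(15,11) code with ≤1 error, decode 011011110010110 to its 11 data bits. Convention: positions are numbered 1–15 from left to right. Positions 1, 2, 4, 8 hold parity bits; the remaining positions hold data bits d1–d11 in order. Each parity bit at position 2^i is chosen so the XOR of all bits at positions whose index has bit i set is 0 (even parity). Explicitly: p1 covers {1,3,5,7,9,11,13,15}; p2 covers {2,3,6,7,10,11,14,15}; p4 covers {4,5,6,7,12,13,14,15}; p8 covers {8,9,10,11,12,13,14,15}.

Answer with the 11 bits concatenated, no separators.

s1 (pos 1,3,5,7,9,11,13,15): 0⊕1⊕1⊕1⊕0⊕1⊕1⊕0 = 1
s2 (pos 2,3,6,7,10,11,14,15): 1⊕1⊕1⊕1⊕0⊕1⊕1⊕0 = 0
s4 (pos 4,5,6,7,12,13,14,15): 0⊕1⊕1⊕1⊕0⊕1⊕1⊕0 = 1
s8 (pos 8,9,10,11,12,13,14,15): 1⊕0⊕0⊕1⊕0⊕1⊕1⊕0 = 0
Syndrome s8…s1 = 0101 → error at position 5.
Flip position 5: 011011110010110 → 011001110010110
Read data bits from positions 3,5,6,7,9,10,11,12,13,14,15: 10110010110

10110010110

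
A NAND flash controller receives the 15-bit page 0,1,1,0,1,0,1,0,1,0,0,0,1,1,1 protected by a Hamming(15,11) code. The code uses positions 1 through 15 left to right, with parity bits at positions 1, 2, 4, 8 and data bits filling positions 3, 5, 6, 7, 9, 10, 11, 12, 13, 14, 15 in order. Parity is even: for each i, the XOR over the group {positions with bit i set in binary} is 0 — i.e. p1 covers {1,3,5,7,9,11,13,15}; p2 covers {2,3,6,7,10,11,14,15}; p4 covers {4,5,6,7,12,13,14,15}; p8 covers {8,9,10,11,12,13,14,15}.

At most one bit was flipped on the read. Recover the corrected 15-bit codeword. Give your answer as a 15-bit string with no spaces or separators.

011011101000111

s1 (pos 1,3,5,7,9,11,13,15): 0⊕1⊕1⊕1⊕1⊕0⊕1⊕1 = 0
s2 (pos 2,3,6,7,10,11,14,15): 1⊕1⊕0⊕1⊕0⊕0⊕1⊕1 = 1
s4 (pos 4,5,6,7,12,13,14,15): 0⊕1⊕0⊕1⊕0⊕1⊕1⊕1 = 1
s8 (pos 8,9,10,11,12,13,14,15): 0⊕1⊕0⊕0⊕0⊕1⊕1⊕1 = 0
Syndrome s8…s1 = 0110 → error at position 6.
Flip position 6: 011010101000111 → 011011101000111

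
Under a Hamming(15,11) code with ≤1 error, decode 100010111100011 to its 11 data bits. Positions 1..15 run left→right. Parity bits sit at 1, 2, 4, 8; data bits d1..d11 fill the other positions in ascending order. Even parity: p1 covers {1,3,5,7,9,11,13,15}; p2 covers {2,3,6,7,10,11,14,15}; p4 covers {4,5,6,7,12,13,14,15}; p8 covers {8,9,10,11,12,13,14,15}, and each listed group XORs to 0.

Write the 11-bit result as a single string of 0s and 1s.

01010100011

s1 (pos 1,3,5,7,9,11,13,15): 1⊕0⊕1⊕1⊕1⊕0⊕0⊕1 = 1
s2 (pos 2,3,6,7,10,11,14,15): 0⊕0⊕0⊕1⊕1⊕0⊕1⊕1 = 0
s4 (pos 4,5,6,7,12,13,14,15): 0⊕1⊕0⊕1⊕0⊕0⊕1⊕1 = 0
s8 (pos 8,9,10,11,12,13,14,15): 1⊕1⊕1⊕0⊕0⊕0⊕1⊕1 = 1
Syndrome s8…s1 = 1001 → error at position 9.
Flip position 9: 100010111100011 → 100010110100011
Read data bits from positions 3,5,6,7,9,10,11,12,13,14,15: 01010100011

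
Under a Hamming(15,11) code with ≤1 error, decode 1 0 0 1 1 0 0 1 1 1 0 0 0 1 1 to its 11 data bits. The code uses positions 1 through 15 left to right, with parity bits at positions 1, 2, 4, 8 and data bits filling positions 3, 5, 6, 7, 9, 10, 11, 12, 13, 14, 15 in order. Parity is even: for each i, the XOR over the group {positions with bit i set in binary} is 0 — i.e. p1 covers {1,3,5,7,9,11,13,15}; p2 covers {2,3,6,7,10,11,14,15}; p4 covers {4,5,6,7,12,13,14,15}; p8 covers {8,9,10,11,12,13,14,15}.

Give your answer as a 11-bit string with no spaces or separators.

s1 (pos 1,3,5,7,9,11,13,15): 1⊕0⊕1⊕0⊕1⊕0⊕0⊕1 = 0
s2 (pos 2,3,6,7,10,11,14,15): 0⊕0⊕0⊕0⊕1⊕0⊕1⊕1 = 1
s4 (pos 4,5,6,7,12,13,14,15): 1⊕1⊕0⊕0⊕0⊕0⊕1⊕1 = 0
s8 (pos 8,9,10,11,12,13,14,15): 1⊕1⊕1⊕0⊕0⊕0⊕1⊕1 = 1
Syndrome s8…s1 = 1010 → error at position 10.
Flip position 10: 100110011100011 → 100110011000011
Read data bits from positions 3,5,6,7,9,10,11,12,13,14,15: 01001000011

01001000011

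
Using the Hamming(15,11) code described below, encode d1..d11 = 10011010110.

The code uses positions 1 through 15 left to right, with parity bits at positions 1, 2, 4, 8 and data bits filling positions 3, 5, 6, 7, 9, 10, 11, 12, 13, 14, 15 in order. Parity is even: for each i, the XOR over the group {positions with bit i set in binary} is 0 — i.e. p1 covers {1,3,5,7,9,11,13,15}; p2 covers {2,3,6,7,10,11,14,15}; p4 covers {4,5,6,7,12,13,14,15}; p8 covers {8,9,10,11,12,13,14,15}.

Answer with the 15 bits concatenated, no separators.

Place data at non-parity positions: p1 p2 1 p4 0 0 1 p8 1 0 1 0 1 1 0
p1 (pos 1,3,5,7,9,11,13,15): XOR of data positions = 1⊕0⊕1⊕1⊕1⊕1⊕0 = 1
p2 (pos 2,3,6,7,10,11,14,15): XOR of data positions = 1⊕0⊕1⊕0⊕1⊕1⊕0 = 0
p4 (pos 4,5,6,7,12,13,14,15): XOR of data positions = 0⊕0⊕1⊕0⊕1⊕1⊕0 = 1
p8 (pos 8,9,10,11,12,13,14,15): XOR of data positions = 1⊕0⊕1⊕0⊕1⊕1⊕0 = 0
Codeword: 101100101010110

101100101010110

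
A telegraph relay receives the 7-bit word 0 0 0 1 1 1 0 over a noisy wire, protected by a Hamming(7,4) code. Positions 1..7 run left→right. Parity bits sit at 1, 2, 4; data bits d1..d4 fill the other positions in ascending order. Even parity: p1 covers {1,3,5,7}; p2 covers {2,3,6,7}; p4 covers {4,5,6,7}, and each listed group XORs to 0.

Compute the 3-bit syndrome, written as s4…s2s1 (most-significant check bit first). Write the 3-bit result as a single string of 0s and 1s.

111

s1 (pos 1,3,5,7): 0⊕0⊕1⊕0 = 1
s2 (pos 2,3,6,7): 0⊕0⊕1⊕0 = 1
s4 (pos 4,5,6,7): 1⊕1⊕1⊕0 = 1
Syndrome s4…s1 = 111 → error at position 7.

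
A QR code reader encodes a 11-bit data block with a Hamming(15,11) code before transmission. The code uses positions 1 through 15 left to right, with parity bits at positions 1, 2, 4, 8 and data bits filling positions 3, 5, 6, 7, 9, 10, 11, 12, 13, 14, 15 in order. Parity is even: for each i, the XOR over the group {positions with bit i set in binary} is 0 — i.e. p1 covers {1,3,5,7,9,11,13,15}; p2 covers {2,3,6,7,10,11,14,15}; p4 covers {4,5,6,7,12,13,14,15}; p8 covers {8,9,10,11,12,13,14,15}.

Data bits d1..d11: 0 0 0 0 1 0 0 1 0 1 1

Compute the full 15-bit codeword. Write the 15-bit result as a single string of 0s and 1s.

000100001001011

Place data at non-parity positions: p1 p2 0 p4 0 0 0 p8 1 0 0 1 0 1 1
p1 (pos 1,3,5,7,9,11,13,15): XOR of data positions = 0⊕0⊕0⊕1⊕0⊕0⊕1 = 0
p2 (pos 2,3,6,7,10,11,14,15): XOR of data positions = 0⊕0⊕0⊕0⊕0⊕1⊕1 = 0
p4 (pos 4,5,6,7,12,13,14,15): XOR of data positions = 0⊕0⊕0⊕1⊕0⊕1⊕1 = 1
p8 (pos 8,9,10,11,12,13,14,15): XOR of data positions = 1⊕0⊕0⊕1⊕0⊕1⊕1 = 0
Codeword: 000100001001011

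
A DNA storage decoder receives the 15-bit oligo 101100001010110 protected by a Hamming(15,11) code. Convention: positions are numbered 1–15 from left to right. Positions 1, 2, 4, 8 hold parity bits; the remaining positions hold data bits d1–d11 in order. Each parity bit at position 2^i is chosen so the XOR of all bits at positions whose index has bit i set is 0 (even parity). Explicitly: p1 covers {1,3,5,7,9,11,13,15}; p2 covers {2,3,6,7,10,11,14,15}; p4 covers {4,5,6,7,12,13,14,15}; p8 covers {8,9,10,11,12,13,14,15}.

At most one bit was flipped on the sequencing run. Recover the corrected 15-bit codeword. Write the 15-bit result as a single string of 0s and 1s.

s1 (pos 1,3,5,7,9,11,13,15): 1⊕1⊕0⊕0⊕1⊕1⊕1⊕0 = 1
s2 (pos 2,3,6,7,10,11,14,15): 0⊕1⊕0⊕0⊕0⊕1⊕1⊕0 = 1
s4 (pos 4,5,6,7,12,13,14,15): 1⊕0⊕0⊕0⊕0⊕1⊕1⊕0 = 1
s8 (pos 8,9,10,11,12,13,14,15): 0⊕1⊕0⊕1⊕0⊕1⊕1⊕0 = 0
Syndrome s8…s1 = 0111 → error at position 7.
Flip position 7: 101100001010110 → 101100101010110

101100101010110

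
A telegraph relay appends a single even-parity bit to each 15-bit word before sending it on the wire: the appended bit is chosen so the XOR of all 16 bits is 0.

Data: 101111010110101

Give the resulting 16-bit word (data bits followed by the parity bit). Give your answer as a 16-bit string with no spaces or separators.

XOR of the 15 data bits: 1⊕0⊕1⊕1⊕1⊕1⊕0⊕1⊕0⊕1⊕1⊕0⊕1⊕0⊕1 = 0
Parity bit = 0 (so all 16 bits XOR to 0).

1011110101101010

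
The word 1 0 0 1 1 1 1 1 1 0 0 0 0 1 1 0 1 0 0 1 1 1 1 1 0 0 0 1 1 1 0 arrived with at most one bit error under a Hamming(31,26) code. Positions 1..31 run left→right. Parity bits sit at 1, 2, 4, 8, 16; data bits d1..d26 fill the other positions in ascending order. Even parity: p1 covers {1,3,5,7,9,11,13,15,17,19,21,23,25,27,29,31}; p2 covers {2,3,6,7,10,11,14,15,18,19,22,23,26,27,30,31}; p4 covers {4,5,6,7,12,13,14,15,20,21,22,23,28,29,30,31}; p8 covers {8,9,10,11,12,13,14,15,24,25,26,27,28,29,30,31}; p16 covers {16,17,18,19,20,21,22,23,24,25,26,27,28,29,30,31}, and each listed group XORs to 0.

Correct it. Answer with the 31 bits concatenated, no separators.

1001111110000110100111010001110

s1 (pos 1,3,5,7,9,11,13,15,17,19,21,23,25,27,29,31): 1⊕0⊕1⊕1⊕1⊕0⊕0⊕1⊕1⊕0⊕1⊕1⊕0⊕0⊕1⊕0 = 1
s2 (pos 2,3,6,7,10,11,14,15,18,19,22,23,26,27,30,31): 0⊕0⊕1⊕1⊕0⊕0⊕1⊕1⊕0⊕0⊕1⊕1⊕0⊕0⊕1⊕0 = 1
s4 (pos 4,5,6,7,12,13,14,15,20,21,22,23,28,29,30,31): 1⊕1⊕1⊕1⊕0⊕0⊕1⊕1⊕1⊕1⊕1⊕1⊕1⊕1⊕1⊕0 = 1
s8 (pos 8,9,10,11,12,13,14,15,24,25,26,27,28,29,30,31): 1⊕1⊕0⊕0⊕0⊕0⊕1⊕1⊕1⊕0⊕0⊕0⊕1⊕1⊕1⊕0 = 0
s16 (pos 16,17,18,19,20,21,22,23,24,25,26,27,28,29,30,31): 0⊕1⊕0⊕0⊕1⊕1⊕1⊕1⊕1⊕0⊕0⊕0⊕1⊕1⊕1⊕0 = 1
Syndrome s16…s1 = 10111 → error at position 23.
Flip position 23: 1001111110000110100111110001110 → 1001111110000110100111010001110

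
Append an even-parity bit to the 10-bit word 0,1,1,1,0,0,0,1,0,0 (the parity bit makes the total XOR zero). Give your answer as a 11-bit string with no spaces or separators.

XOR of the 10 data bits: 0⊕1⊕1⊕1⊕0⊕0⊕0⊕1⊕0⊕0 = 0
Parity bit = 0 (so all 11 bits XOR to 0).

01110001000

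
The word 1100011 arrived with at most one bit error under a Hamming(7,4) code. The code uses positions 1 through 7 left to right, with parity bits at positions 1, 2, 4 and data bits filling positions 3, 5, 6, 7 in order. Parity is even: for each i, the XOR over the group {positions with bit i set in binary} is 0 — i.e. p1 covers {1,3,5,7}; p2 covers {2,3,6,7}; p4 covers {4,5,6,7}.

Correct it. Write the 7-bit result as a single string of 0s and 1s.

s1 (pos 1,3,5,7): 1⊕0⊕0⊕1 = 0
s2 (pos 2,3,6,7): 1⊕0⊕1⊕1 = 1
s4 (pos 4,5,6,7): 0⊕0⊕1⊕1 = 0
Syndrome s4…s1 = 010 → error at position 2.
Flip position 2: 1100011 → 1000011

1000011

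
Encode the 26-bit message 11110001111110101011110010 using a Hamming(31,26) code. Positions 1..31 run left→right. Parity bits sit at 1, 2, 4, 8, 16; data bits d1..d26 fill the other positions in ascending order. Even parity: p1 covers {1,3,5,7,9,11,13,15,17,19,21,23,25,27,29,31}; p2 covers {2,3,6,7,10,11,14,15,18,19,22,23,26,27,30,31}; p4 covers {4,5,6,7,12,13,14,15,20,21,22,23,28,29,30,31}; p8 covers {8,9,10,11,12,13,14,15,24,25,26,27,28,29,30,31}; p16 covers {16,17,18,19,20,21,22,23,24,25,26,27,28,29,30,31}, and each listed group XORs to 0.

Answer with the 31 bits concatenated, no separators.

0010111100011111110101011110010

Place data at non-parity positions: p1 p2 1 p4 1 1 1 p8 0 0 0 1 1 1 1 p16 1 1 0 1 0 1 0 1 1 1 1 0 0 1 0
p1 (pos 1,3,5,7,9,11,13,15,17,19,21,23,25,27,29,31): XOR of data positions = 1⊕1⊕1⊕0⊕0⊕1⊕1⊕1⊕0⊕0⊕0⊕1⊕1⊕0⊕0 = 0
p2 (pos 2,3,6,7,10,11,14,15,18,19,22,23,26,27,30,31): XOR of data positions = 1⊕1⊕1⊕0⊕0⊕1⊕1⊕1⊕0⊕1⊕0⊕1⊕1⊕1⊕0 = 0
p4 (pos 4,5,6,7,12,13,14,15,20,21,22,23,28,29,30,31): XOR of data positions = 1⊕1⊕1⊕1⊕1⊕1⊕1⊕1⊕0⊕1⊕0⊕0⊕0⊕1⊕0 = 0
p8 (pos 8,9,10,11,12,13,14,15,24,25,26,27,28,29,30,31): XOR of data positions = 0⊕0⊕0⊕1⊕1⊕1⊕1⊕1⊕1⊕1⊕1⊕0⊕0⊕1⊕0 = 1
p16 (pos 16,17,18,19,20,21,22,23,24,25,26,27,28,29,30,31): XOR of data positions = 1⊕1⊕0⊕1⊕0⊕1⊕0⊕1⊕1⊕1⊕1⊕0⊕0⊕1⊕0 = 1
Codeword: 0010111100011111110101011110010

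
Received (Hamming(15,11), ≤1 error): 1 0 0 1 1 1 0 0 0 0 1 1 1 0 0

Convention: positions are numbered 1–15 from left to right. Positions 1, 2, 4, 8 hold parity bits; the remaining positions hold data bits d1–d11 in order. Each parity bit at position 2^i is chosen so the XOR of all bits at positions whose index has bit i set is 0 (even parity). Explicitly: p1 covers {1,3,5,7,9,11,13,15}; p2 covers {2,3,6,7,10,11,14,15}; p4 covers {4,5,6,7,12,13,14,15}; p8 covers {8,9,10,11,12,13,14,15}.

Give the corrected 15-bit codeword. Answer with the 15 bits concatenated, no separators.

100111000010100

s1 (pos 1,3,5,7,9,11,13,15): 1⊕0⊕1⊕0⊕0⊕1⊕1⊕0 = 0
s2 (pos 2,3,6,7,10,11,14,15): 0⊕0⊕1⊕0⊕0⊕1⊕0⊕0 = 0
s4 (pos 4,5,6,7,12,13,14,15): 1⊕1⊕1⊕0⊕1⊕1⊕0⊕0 = 1
s8 (pos 8,9,10,11,12,13,14,15): 0⊕0⊕0⊕1⊕1⊕1⊕0⊕0 = 1
Syndrome s8…s1 = 1100 → error at position 12.
Flip position 12: 100111000011100 → 100111000010100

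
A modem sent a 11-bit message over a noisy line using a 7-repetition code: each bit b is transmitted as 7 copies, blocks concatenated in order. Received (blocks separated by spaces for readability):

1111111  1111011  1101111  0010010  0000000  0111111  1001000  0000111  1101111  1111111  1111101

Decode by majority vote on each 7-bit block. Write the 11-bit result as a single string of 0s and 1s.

Block 1 (1111111): 7 ones → 1
Block 2 (1111011): 6 ones → 1
Block 3 (1101111): 6 ones → 1
Block 4 (0010010): 2 ones → 0
Block 5 (0000000): 0 ones → 0
Block 6 (0111111): 6 ones → 1
Block 7 (1001000): 2 ones → 0
Block 8 (0000111): 3 ones → 0
Block 9 (1101111): 6 ones → 1
Block 10 (1111111): 7 ones → 1
Block 11 (1111101): 6 ones → 1

11100100111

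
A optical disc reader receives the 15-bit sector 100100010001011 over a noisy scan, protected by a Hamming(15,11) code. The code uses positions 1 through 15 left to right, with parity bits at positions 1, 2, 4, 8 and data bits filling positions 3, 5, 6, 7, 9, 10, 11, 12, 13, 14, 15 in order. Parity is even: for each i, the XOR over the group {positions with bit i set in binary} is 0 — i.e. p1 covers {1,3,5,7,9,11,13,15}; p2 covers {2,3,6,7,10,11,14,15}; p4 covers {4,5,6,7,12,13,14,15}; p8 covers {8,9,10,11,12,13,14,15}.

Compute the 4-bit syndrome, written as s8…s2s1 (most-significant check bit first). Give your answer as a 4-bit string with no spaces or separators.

s1 (pos 1,3,5,7,9,11,13,15): 1⊕0⊕0⊕0⊕0⊕0⊕0⊕1 = 0
s2 (pos 2,3,6,7,10,11,14,15): 0⊕0⊕0⊕0⊕0⊕0⊕1⊕1 = 0
s4 (pos 4,5,6,7,12,13,14,15): 1⊕0⊕0⊕0⊕1⊕0⊕1⊕1 = 0
s8 (pos 8,9,10,11,12,13,14,15): 1⊕0⊕0⊕0⊕1⊕0⊕1⊕1 = 0
Syndrome s8…s1 = 0000 → no error.

0000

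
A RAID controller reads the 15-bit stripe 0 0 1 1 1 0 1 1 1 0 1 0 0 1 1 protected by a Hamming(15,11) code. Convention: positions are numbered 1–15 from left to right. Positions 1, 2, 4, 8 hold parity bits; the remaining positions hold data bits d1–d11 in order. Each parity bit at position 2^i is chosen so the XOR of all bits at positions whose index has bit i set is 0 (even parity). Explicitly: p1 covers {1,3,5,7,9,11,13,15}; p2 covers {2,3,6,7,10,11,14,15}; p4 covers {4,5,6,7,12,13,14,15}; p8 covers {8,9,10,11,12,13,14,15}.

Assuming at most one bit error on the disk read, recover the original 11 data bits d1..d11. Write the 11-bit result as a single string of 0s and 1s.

s1 (pos 1,3,5,7,9,11,13,15): 0⊕1⊕1⊕1⊕1⊕1⊕0⊕1 = 0
s2 (pos 2,3,6,7,10,11,14,15): 0⊕1⊕0⊕1⊕0⊕1⊕1⊕1 = 1
s4 (pos 4,5,6,7,12,13,14,15): 1⊕1⊕0⊕1⊕0⊕0⊕1⊕1 = 1
s8 (pos 8,9,10,11,12,13,14,15): 1⊕1⊕0⊕1⊕0⊕0⊕1⊕1 = 1
Syndrome s8…s1 = 1110 → error at position 14.
Flip position 14: 001110111010011 → 001110111010001
Read data bits from positions 3,5,6,7,9,10,11,12,13,14,15: 11011010001

11011010001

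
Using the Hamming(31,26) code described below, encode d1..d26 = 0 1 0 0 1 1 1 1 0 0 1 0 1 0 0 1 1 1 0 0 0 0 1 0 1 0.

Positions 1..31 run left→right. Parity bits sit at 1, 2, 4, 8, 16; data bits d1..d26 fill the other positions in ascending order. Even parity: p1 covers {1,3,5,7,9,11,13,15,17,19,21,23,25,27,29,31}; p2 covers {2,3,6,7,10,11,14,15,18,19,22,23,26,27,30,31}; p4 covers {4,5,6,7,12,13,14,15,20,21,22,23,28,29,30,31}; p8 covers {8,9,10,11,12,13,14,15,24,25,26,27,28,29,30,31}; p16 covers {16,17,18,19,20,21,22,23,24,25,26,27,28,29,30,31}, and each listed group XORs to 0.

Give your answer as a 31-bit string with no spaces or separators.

0100100111110010010011100001010

Place data at non-parity positions: p1 p2 0 p4 1 0 0 p8 1 1 1 1 0 0 1 p16 0 1 0 0 1 1 1 0 0 0 0 1 0 1 0
p1 (pos 1,3,5,7,9,11,13,15,17,19,21,23,25,27,29,31): XOR of data positions = 0⊕1⊕0⊕1⊕1⊕0⊕1⊕0⊕0⊕1⊕1⊕0⊕0⊕0⊕0 = 0
p2 (pos 2,3,6,7,10,11,14,15,18,19,22,23,26,27,30,31): XOR of data positions = 0⊕0⊕0⊕1⊕1⊕0⊕1⊕1⊕0⊕1⊕1⊕0⊕0⊕1⊕0 = 1
p4 (pos 4,5,6,7,12,13,14,15,20,21,22,23,28,29,30,31): XOR of data positions = 1⊕0⊕0⊕1⊕0⊕0⊕1⊕0⊕1⊕1⊕1⊕1⊕0⊕1⊕0 = 0
p8 (pos 8,9,10,11,12,13,14,15,24,25,26,27,28,29,30,31): XOR of data positions = 1⊕1⊕1⊕1⊕0⊕0⊕1⊕0⊕0⊕0⊕0⊕1⊕0⊕1⊕0 = 1
p16 (pos 16,17,18,19,20,21,22,23,24,25,26,27,28,29,30,31): XOR of data positions = 0⊕1⊕0⊕0⊕1⊕1⊕1⊕0⊕0⊕0⊕0⊕1⊕0⊕1⊕0 = 0
Codeword: 0100100111110010010011100001010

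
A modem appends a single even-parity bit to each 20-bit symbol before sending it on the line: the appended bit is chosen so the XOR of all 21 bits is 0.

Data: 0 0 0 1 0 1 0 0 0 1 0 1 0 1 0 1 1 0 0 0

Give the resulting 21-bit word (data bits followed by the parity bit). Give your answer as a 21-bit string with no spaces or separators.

000101000101010110001

XOR of the 20 data bits: 0⊕0⊕0⊕1⊕0⊕1⊕0⊕0⊕0⊕1⊕0⊕1⊕0⊕1⊕0⊕1⊕1⊕0⊕0⊕0 = 1
Parity bit = 1 (so all 21 bits XOR to 0).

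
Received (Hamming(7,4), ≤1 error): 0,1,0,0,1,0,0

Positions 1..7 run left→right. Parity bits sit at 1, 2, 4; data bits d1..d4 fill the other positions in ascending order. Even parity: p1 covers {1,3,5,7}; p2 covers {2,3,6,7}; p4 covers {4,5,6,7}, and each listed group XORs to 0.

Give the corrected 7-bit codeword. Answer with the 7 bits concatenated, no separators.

0100101

s1 (pos 1,3,5,7): 0⊕0⊕1⊕0 = 1
s2 (pos 2,3,6,7): 1⊕0⊕0⊕0 = 1
s4 (pos 4,5,6,7): 0⊕1⊕0⊕0 = 1
Syndrome s4…s1 = 111 → error at position 7.
Flip position 7: 0100100 → 0100101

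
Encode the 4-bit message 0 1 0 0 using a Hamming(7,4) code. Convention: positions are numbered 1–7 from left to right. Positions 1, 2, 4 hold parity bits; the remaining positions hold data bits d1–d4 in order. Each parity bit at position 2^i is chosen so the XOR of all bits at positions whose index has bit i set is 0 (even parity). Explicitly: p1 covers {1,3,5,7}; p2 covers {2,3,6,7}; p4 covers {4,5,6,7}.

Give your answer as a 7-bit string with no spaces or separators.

1001100

Place data at non-parity positions: p1 p2 0 p4 1 0 0
p1 (pos 1,3,5,7): XOR of data positions = 0⊕1⊕0 = 1
p2 (pos 2,3,6,7): XOR of data positions = 0⊕0⊕0 = 0
p4 (pos 4,5,6,7): XOR of data positions = 1⊕0⊕0 = 1
Codeword: 1001100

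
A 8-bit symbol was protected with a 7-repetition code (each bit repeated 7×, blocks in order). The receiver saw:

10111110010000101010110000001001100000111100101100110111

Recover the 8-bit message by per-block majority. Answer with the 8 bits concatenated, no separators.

10100101

Block 1 (1011111): 6 ones → 1
Block 2 (0010000): 1 one → 0
Block 3 (1010101): 4 ones → 1
Block 4 (1000000): 1 one → 0
Block 5 (1001100): 3 ones → 0
Block 6 (0001111): 4 ones → 1
Block 7 (0010110): 3 ones → 0
Block 8 (0110111): 5 ones → 1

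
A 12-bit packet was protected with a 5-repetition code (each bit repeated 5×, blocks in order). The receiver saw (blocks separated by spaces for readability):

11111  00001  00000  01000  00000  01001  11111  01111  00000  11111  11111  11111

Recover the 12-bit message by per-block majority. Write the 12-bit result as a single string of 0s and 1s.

100000110111

Block 1 (11111): 5 ones → 1
Block 2 (00001): 1 one → 0
Block 3 (00000): 0 ones → 0
Block 4 (01000): 1 one → 0
Block 5 (00000): 0 ones → 0
Block 6 (01001): 2 ones → 0
Block 7 (11111): 5 ones → 1
Block 8 (01111): 4 ones → 1
Block 9 (00000): 0 ones → 0
Block 10 (11111): 5 ones → 1
Block 11 (11111): 5 ones → 1
Block 12 (11111): 5 ones → 1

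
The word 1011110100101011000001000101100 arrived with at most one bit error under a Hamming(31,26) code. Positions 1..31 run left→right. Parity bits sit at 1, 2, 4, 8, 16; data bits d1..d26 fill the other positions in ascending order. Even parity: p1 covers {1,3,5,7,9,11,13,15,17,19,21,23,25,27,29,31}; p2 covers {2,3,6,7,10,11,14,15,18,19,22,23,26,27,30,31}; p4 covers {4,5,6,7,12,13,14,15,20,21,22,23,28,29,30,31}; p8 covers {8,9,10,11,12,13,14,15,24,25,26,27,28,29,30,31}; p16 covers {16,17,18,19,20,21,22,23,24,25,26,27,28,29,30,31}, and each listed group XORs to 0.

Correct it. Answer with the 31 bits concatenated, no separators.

1011110100101011000001001101100

s1 (pos 1,3,5,7,9,11,13,15,17,19,21,23,25,27,29,31): 1⊕1⊕1⊕0⊕0⊕1⊕1⊕1⊕0⊕0⊕0⊕0⊕0⊕0⊕1⊕0 = 1
s2 (pos 2,3,6,7,10,11,14,15,18,19,22,23,26,27,30,31): 0⊕1⊕1⊕0⊕0⊕1⊕0⊕1⊕0⊕0⊕1⊕0⊕1⊕0⊕0⊕0 = 0
s4 (pos 4,5,6,7,12,13,14,15,20,21,22,23,28,29,30,31): 1⊕1⊕1⊕0⊕0⊕1⊕0⊕1⊕0⊕0⊕1⊕0⊕1⊕1⊕0⊕0 = 0
s8 (pos 8,9,10,11,12,13,14,15,24,25,26,27,28,29,30,31): 1⊕0⊕0⊕1⊕0⊕1⊕0⊕1⊕0⊕0⊕1⊕0⊕1⊕1⊕0⊕0 = 1
s16 (pos 16,17,18,19,20,21,22,23,24,25,26,27,28,29,30,31): 1⊕0⊕0⊕0⊕0⊕0⊕1⊕0⊕0⊕0⊕1⊕0⊕1⊕1⊕0⊕0 = 1
Syndrome s16…s1 = 11001 → error at position 25.
Flip position 25: 1011110100101011000001000101100 → 1011110100101011000001001101100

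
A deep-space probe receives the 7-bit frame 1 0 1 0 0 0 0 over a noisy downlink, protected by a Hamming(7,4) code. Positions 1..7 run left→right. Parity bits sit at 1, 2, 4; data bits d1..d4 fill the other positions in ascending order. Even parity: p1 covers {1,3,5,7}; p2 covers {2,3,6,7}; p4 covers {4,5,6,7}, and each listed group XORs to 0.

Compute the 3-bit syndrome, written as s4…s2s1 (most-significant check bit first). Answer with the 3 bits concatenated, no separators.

s1 (pos 1,3,5,7): 1⊕1⊕0⊕0 = 0
s2 (pos 2,3,6,7): 0⊕1⊕0⊕0 = 1
s4 (pos 4,5,6,7): 0⊕0⊕0⊕0 = 0
Syndrome s4…s1 = 010 → error at position 2.

010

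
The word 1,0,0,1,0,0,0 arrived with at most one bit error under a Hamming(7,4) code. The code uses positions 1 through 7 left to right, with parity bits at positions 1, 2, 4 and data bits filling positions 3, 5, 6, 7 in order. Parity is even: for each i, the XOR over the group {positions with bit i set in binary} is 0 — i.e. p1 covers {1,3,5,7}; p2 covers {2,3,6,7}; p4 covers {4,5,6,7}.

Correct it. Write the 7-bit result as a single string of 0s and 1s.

s1 (pos 1,3,5,7): 1⊕0⊕0⊕0 = 1
s2 (pos 2,3,6,7): 0⊕0⊕0⊕0 = 0
s4 (pos 4,5,6,7): 1⊕0⊕0⊕0 = 1
Syndrome s4…s1 = 101 → error at position 5.
Flip position 5: 1001000 → 1001100

1001100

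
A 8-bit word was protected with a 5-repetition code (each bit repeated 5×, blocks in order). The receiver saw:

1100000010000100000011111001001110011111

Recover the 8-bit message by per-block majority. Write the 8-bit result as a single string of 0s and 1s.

Block 1 (11000): 2 ones → 0
Block 2 (00010): 1 one → 0
Block 3 (00010): 1 one → 0
Block 4 (00000): 0 ones → 0
Block 5 (11111): 5 ones → 1
Block 6 (00100): 1 one → 0
Block 7 (11100): 3 ones → 1
Block 8 (11111): 5 ones → 1

00001011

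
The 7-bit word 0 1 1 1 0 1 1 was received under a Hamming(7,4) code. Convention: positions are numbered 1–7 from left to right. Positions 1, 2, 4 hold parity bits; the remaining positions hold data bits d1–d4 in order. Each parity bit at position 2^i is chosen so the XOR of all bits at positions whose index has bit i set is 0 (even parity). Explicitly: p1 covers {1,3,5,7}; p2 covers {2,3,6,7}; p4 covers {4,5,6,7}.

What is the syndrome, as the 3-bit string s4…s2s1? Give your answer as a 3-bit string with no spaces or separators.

s1 (pos 1,3,5,7): 0⊕1⊕0⊕1 = 0
s2 (pos 2,3,6,7): 1⊕1⊕1⊕1 = 0
s4 (pos 4,5,6,7): 1⊕0⊕1⊕1 = 1
Syndrome s4…s1 = 100 → error at position 4.

100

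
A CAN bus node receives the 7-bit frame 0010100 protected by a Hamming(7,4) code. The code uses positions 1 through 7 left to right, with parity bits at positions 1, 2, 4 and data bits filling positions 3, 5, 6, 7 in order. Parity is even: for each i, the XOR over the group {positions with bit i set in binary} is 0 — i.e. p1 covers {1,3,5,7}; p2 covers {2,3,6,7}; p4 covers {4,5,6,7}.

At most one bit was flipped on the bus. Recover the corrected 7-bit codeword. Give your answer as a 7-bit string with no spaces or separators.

0010110

s1 (pos 1,3,5,7): 0⊕1⊕1⊕0 = 0
s2 (pos 2,3,6,7): 0⊕1⊕0⊕0 = 1
s4 (pos 4,5,6,7): 0⊕1⊕0⊕0 = 1
Syndrome s4…s1 = 110 → error at position 6.
Flip position 6: 0010100 → 0010110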